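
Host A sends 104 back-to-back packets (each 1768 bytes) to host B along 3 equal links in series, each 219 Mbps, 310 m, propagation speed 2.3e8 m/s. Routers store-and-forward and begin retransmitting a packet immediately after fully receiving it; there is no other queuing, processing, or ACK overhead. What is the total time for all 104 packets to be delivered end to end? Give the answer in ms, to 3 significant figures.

Per-hop transmission t_tx = L/R = 14144/219000000 = 0.0645845 ms.
Per-hop propagation t_prop = 310/2.3e+08 = 0.00134783 ms.
Pipeline fill: first packet needs 3·t_tx to clear all hops; remaining 103 packets each add one t_tx.
Total = (3+104-1)·t_tx + 3·t_prop = 106·0.0645845 + 3·0.00134783 = 6.85 ms.

6.85 ms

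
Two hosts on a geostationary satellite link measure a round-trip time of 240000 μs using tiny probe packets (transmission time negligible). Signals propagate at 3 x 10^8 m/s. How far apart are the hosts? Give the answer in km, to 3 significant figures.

One-way propagation = RTT/2 = 120000 μs.
d = s × t = 300000000 × 0.12 = 36000 km.

36000 km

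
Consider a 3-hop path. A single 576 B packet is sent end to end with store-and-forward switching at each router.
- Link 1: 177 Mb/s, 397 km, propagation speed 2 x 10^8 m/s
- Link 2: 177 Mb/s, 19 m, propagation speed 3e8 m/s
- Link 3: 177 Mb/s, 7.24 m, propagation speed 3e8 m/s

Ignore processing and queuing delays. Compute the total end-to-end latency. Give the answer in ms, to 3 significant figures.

2.06 ms

L = 576 × 8 = 4608 bits.
Transmission delay per hop = L/R = 4608/177000000 = 0.0260339 ms; 3 hops → 0.0781017 ms.
Propagation delays (d/s per hop): 1.985, 6.33333e-05, 2.41333e-05 ms; sum = 1.98509 ms.
End-to-end = 2.06 ms.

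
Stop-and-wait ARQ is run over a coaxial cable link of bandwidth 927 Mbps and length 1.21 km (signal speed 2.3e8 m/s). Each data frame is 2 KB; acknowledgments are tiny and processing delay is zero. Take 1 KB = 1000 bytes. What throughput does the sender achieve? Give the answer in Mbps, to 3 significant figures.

576 Mbps

t_tx = L/R = 16000/927000000 = 1.726e-05 s.
t_prop = 1210/2.3e+08 = 5.26087e-06 s; RTT = 1.05217e-05 s.
Cycle = t_tx + RTT = 2.77817e-05 s.
Throughput = L / cycle = 16000 / 2.77817e-05 = 576 Mbps.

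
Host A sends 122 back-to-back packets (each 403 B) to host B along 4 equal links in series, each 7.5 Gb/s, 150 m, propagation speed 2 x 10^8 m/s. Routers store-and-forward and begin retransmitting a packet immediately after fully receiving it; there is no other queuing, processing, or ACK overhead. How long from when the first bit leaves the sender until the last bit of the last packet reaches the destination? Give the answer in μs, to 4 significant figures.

56.73 μs

Per-hop transmission t_tx = L/R = 3224/7500000000 = 0.429867 μs.
Per-hop propagation t_prop = 150/200000000 = 0.75 μs.
Pipeline fill: first packet needs 4·t_tx to clear all hops; remaining 121 packets each add one t_tx.
Total = (4+122-1)·t_tx + 4·t_prop = 125·0.429867 + 4·0.75 = 56.73 μs.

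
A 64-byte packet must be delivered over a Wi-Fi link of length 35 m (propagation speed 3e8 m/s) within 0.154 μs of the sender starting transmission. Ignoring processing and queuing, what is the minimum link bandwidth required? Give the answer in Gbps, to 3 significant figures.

13.7 Gbps

L = 512 bits.
Propagation delay = 35 / 300000000 = 0.116667 μs.
Transmission budget = 0.154 − 0.116667 = 0.0373333 μs.
R ≥ L / t_tx = 512 bits / 3.73333e-08 s = 13.7 Gbps.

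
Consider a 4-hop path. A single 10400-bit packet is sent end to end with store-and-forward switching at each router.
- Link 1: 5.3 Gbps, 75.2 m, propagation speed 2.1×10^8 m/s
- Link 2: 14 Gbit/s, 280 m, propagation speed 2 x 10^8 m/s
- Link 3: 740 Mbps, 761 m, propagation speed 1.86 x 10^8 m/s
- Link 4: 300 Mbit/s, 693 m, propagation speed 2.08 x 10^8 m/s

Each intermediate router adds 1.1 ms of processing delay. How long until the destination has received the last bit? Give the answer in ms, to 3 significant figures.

3.36 ms

Transmission delays (L/R per hop): 0.00196226, 0.000742857, 0.0140541, 0.0346667 ms; sum = 0.0514258 ms.
Propagation delays (d/s per hop): 0.000358095, 0.0014, 0.0040914, 0.00333173 ms; sum = 0.00918122 ms.
Processing at 3 router(s): 3 × 1.1 ms = 3.3 ms.
End-to-end = 3.36 ms.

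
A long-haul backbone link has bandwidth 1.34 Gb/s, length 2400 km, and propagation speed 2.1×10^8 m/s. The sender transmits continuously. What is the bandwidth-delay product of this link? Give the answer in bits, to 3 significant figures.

15300000 bits

Propagation delay = 2400000 / 210000000 = 0.0114286 s.
BDP = R × t_prop = 1340000000 × 0.0114286 = 15314300 bits.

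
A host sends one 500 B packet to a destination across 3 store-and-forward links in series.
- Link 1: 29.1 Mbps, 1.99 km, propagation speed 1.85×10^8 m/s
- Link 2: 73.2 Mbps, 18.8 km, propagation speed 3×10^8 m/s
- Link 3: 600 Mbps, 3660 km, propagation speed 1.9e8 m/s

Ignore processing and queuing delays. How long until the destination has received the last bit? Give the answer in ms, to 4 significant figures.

19.54 ms

L = 500 × 8 = 4000 bits.
Transmission delays (L/R per hop): 0.137457, 0.0546448, 0.00666667 ms; sum = 0.198769 ms.
Propagation delays (d/s per hop): 0.0107568, 0.0626667, 19.2632 ms; sum = 19.3366 ms.
End-to-end = 19.54 ms.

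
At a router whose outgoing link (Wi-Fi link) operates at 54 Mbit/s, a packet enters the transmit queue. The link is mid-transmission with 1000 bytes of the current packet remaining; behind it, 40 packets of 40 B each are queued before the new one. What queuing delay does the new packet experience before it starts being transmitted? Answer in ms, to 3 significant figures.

0.385 ms

Each queued packet: L/R = 320/54000000 = 0.00592593 ms.
40 queued → 0.237037 ms.
Plus remaining 8000 bits of current packet: 0.148148 ms.
Queuing delay = 0.385 ms.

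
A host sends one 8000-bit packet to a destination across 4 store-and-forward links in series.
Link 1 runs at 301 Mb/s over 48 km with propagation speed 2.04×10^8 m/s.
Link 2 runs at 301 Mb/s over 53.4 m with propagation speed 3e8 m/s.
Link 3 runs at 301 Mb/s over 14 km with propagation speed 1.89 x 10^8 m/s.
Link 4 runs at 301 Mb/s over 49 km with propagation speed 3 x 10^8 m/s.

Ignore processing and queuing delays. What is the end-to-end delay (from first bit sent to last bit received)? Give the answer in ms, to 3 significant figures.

0.579 ms

Transmission delay per hop = L/R = 8000/301000000 = 0.0265781 ms; 4 hops → 0.106312 ms.
Propagation delays (d/s per hop): 0.235294, 0.000178, 0.0740741, 0.163333 ms; sum = 0.47288 ms.
End-to-end = 0.579 ms.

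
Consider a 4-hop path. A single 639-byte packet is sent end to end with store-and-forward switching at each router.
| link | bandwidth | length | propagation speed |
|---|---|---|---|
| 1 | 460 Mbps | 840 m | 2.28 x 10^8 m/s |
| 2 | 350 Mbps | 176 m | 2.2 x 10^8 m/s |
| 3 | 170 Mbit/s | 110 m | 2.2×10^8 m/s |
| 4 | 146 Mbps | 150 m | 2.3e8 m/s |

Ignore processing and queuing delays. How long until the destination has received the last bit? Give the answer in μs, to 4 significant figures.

L = 639 × 8 = 5112 bits.
Transmission delays (L/R per hop): 11.113, 14.6057, 30.0706, 35.0137 μs; sum = 90.803 μs.
Propagation delays (d/s per hop): 3.68421, 0.8, 0.5, 0.652174 μs; sum = 5.63638 μs.
End-to-end = 96.44 μs.

96.44 μs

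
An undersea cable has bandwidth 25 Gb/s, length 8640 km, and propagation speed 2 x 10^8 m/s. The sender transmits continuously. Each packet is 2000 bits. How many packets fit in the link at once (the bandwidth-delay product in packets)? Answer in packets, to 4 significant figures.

540000 packets

Propagation delay = 8640000 / 200000000 = 0.0432 s.
BDP = R × t_prop = 25000000000 × 0.0432 = 1080000000 bits.
In packets of 2000 bits: 540000 packets.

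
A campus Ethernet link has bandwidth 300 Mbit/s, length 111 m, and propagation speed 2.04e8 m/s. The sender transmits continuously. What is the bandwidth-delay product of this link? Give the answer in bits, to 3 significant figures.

Propagation delay = 111 / 204000000 = 5.44118e-07 s.
BDP = R × t_prop = 300000000 × 5.44118e-07 = 163.235 bits.

163 bits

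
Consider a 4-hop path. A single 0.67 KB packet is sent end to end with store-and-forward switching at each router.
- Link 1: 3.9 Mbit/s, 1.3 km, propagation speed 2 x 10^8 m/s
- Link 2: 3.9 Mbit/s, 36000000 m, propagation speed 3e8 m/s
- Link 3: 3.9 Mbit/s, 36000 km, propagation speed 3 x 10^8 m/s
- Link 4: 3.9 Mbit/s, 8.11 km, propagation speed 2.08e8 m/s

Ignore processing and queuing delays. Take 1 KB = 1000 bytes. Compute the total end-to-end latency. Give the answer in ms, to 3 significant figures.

L = 5360 bits.
Transmission delay per hop = L/R = 5360/3900000 = 1.37436 ms; 4 hops → 5.49744 ms.
Propagation delays (d/s per hop): 0.0065, 120, 120, 0.0389904 ms; sum = 240.045 ms.
End-to-end = 246 ms.

246 ms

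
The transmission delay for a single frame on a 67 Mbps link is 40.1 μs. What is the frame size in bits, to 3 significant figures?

L = R × t_tx = 67000000 b/s × 4.01e-05 s = 2686.7 bits.

2690 bits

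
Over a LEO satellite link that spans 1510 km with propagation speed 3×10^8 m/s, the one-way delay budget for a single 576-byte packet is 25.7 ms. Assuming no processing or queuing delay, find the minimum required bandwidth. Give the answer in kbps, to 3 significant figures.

223 kbps

L = 4608 bits.
Propagation delay = 1510000 / 300000000 = 5.03333 ms.
Transmission budget = 25.7 − 5.03333 = 20.6667 ms.
R ≥ L / t_tx = 4608 bits / 0.0206667 s = 223 kbps.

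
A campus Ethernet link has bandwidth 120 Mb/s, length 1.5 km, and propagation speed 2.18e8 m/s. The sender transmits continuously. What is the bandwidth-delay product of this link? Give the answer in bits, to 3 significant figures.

826 bits

Propagation delay = 1500 / 2.18e+08 = 6.88073e-06 s.
BDP = R × t_prop = 120000000 × 6.88073e-06 = 825.688 bits.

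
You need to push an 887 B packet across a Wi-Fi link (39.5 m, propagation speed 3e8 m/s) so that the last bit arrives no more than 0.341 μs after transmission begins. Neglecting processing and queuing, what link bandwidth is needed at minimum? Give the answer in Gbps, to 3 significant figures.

33.9 Gbps

L = 7096 bits.
Propagation delay = 39.5 / 300000000 = 0.131667 μs.
Transmission budget = 0.341 − 0.131667 = 0.209333 μs.
R ≥ L / t_tx = 7096 bits / 2.09333e-07 s = 33.9 Gbps.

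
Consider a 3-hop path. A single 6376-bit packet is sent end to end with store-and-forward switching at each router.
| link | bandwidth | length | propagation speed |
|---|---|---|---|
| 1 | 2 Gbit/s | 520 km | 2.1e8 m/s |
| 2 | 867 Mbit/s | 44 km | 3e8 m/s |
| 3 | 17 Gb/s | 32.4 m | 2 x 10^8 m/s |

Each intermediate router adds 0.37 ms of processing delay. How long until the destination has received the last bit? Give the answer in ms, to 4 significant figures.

3.374 ms

Transmission delays (L/R per hop): 0.003188, 0.00735409, 0.000375059 ms; sum = 0.0109172 ms.
Propagation delays (d/s per hop): 2.47619, 0.146667, 0.000162 ms; sum = 2.62302 ms.
Processing at 2 router(s): 2 × 0.37 ms = 0.74 ms.
End-to-end = 3.374 ms.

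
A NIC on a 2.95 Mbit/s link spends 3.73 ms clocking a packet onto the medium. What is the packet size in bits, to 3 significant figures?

L = R × t_tx = 2950000 b/s × 0.00373 s = 11003.5 bits.

11000 bits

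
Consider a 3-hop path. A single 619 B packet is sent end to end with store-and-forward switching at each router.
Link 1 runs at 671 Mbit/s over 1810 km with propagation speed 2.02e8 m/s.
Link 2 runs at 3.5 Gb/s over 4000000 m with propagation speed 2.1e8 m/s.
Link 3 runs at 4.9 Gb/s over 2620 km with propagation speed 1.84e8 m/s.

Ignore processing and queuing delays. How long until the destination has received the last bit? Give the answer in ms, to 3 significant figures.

L = 619 × 8 = 4952 bits.
Transmission delays (L/R per hop): 0.00738003, 0.00141486, 0.00101061 ms; sum = 0.0098055 ms.
Propagation delays (d/s per hop): 8.9604, 19.0476, 14.2391 ms; sum = 42.2471 ms.
End-to-end = 42.3 ms.

42.3 ms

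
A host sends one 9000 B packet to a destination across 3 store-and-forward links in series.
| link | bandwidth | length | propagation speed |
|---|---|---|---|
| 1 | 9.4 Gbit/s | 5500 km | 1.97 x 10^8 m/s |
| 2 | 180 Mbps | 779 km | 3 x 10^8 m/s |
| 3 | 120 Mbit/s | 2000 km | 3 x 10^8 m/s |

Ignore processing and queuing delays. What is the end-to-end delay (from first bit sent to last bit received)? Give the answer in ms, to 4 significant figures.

38.19 ms

L = 9000 × 8 = 72000 bits.
Transmission delays (L/R per hop): 0.00765957, 0.4, 0.6 ms; sum = 1.00766 ms.
Propagation delays (d/s per hop): 27.9188, 2.59667, 6.66667 ms; sum = 37.1821 ms.
End-to-end = 38.19 ms.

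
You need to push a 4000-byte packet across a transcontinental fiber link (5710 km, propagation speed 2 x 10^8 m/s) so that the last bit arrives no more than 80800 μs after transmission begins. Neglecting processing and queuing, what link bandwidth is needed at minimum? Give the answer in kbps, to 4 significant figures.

612.4 kbps

L = 32000 bits.
Propagation delay = 5710000 / 200000000 = 28550 μs.
Transmission budget = 80800 − 28550 = 52250 μs.
R ≥ L / t_tx = 32000 bits / 0.05225 s = 612.4 kbps.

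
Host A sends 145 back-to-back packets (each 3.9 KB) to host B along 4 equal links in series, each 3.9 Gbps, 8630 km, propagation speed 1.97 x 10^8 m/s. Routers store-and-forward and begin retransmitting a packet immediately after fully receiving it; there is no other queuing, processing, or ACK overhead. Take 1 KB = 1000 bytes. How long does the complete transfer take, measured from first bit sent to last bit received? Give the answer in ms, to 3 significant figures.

Per-hop transmission t_tx = L/R = 31200/3900000000 = 0.008 ms.
Per-hop propagation t_prop = 8630000/197000000 = 43.8071 ms.
Pipeline fill: first packet needs 4·t_tx to clear all hops; remaining 144 packets each add one t_tx.
Total = (4+145-1)·t_tx + 4·t_prop = 148·0.008 + 4·43.8071 = 176 ms.

176 ms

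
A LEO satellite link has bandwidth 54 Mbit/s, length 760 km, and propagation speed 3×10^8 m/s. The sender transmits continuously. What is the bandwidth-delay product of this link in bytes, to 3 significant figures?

Propagation delay = 760000 / 300000000 = 0.00253333 s.
BDP = R × t_prop = 54000000 × 0.00253333 = 136800 bits.
In bytes: 136800/8 = 17100 bytes.

17100 bytes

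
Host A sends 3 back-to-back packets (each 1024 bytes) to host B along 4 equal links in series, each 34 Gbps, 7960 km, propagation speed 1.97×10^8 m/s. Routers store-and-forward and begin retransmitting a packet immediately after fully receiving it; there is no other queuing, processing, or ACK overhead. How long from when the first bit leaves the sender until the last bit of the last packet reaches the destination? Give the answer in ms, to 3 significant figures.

Per-hop transmission t_tx = L/R = 8192/34000000000 = 0.000240941 ms.
Per-hop propagation t_prop = 7960000/197000000 = 40.4061 ms.
Pipeline fill: first packet needs 4·t_tx to clear all hops; remaining 2 packets each add one t_tx.
Total = (4+3-1)·t_tx + 4·t_prop = 6·0.000240941 + 4·40.4061 = 162 ms.

162 ms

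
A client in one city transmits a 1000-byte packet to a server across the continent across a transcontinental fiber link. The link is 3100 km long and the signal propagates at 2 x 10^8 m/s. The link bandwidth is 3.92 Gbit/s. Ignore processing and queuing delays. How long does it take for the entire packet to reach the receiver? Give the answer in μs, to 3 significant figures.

15500 μs

L = 1000 × 8 = 8000 bits.
Transmission delay = L/R = 8000 / 3920000000 = 2.04082 μs.
Propagation delay = d/s = 3100000 m / 200000000 m/s = 15500 μs.
Total = 15500 μs.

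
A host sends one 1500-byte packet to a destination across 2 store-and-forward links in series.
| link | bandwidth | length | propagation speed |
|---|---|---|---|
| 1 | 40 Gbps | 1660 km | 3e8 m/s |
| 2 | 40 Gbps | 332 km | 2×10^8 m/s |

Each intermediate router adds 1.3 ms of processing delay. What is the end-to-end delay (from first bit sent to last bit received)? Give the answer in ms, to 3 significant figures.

8.49 ms

L = 1500 × 8 = 12000 bits.
Transmission delay per hop = L/R = 12000/40000000000 = 0.0003 ms; 2 hops → 0.0006 ms.
Propagation delays (d/s per hop): 5.53333, 1.66 ms; sum = 7.19333 ms.
Processing at 1 router(s): 1 × 1.3 ms = 1.3 ms.
End-to-end = 8.49 ms.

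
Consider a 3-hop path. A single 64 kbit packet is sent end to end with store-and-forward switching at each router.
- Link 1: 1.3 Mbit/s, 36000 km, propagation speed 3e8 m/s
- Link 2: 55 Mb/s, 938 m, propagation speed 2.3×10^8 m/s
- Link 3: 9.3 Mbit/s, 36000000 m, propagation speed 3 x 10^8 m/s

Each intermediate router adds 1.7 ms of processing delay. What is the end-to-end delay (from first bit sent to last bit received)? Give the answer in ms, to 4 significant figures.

300.7 ms

L = 64000 bits.
Transmission delays (L/R per hop): 49.2308, 1.16364, 6.88172 ms; sum = 57.2761 ms.
Propagation delays (d/s per hop): 120, 0.00407826, 120 ms; sum = 240.004 ms.
Processing at 2 router(s): 2 × 1.7 ms = 3.4 ms.
End-to-end = 300.7 ms.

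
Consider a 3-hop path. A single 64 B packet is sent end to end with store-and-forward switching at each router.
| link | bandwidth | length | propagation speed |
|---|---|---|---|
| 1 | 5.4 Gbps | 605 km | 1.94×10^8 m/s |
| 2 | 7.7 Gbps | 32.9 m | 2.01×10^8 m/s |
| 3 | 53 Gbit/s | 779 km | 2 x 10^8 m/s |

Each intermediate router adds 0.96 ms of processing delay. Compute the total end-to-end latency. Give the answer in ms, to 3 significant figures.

L = 64 × 8 = 512 bits.
Transmission delays (L/R per hop): 9.48148e-05, 6.64935e-05, 9.66038e-06 ms; sum = 0.000170969 ms.
Propagation delays (d/s per hop): 3.11856, 0.000163682, 3.895 ms; sum = 7.01372 ms.
Processing at 2 router(s): 2 × 0.96 ms = 1.92 ms.
End-to-end = 8.93 ms.

8.93 ms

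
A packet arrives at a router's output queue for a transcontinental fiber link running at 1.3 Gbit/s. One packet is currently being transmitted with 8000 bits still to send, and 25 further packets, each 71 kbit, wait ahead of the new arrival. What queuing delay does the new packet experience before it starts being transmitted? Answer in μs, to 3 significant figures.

Each queued packet: L/R = 71000/1300000000 = 54.6154 μs.
25 queued → 1365.38 μs.
Plus remaining 8000 bits of current packet: 6.15385 μs.
Queuing delay = 1370 μs.

1370 μs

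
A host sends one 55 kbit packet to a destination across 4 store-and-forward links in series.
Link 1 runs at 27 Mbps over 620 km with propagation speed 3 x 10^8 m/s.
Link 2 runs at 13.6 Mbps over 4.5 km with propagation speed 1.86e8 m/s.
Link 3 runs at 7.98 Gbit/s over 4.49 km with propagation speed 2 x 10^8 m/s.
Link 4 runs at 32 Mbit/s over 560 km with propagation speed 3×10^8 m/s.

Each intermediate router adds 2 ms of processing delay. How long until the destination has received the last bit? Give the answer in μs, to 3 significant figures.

17800 μs

L = 55000 bits.
Transmission delays (L/R per hop): 2037.04, 4044.12, 6.89223, 1718.75 μs; sum = 7806.8 μs.
Propagation delays (d/s per hop): 2066.67, 24.1935, 22.45, 1866.67 μs; sum = 3979.98 μs.
Processing at 3 router(s): 3 × 2 ms = 6000 μs.
End-to-end = 17800 μs.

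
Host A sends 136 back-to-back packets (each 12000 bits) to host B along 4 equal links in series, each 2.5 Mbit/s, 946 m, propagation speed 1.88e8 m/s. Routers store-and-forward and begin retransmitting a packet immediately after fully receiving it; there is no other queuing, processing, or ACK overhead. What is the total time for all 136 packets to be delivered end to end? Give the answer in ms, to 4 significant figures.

667.2 ms

Per-hop transmission t_tx = L/R = 12000/2500000 = 4.8 ms.
Per-hop propagation t_prop = 946/188000000 = 0.00503191 ms.
Pipeline fill: first packet needs 4·t_tx to clear all hops; remaining 135 packets each add one t_tx.
Total = (4+136-1)·t_tx + 4·t_prop = 139·4.8 + 4·0.00503191 = 667.2 ms.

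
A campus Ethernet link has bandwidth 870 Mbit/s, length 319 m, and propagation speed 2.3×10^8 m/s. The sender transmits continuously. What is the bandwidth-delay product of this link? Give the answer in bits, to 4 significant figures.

1207 bits

Propagation delay = 319 / 2.3e+08 = 1.38696e-06 s.
BDP = R × t_prop = 870000000 × 1.38696e-06 = 1206.65 bits.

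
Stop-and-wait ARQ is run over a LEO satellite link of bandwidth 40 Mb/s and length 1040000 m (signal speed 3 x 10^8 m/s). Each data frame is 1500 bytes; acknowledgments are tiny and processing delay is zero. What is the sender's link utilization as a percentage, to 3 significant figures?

t_tx = L/R = 12000/40000000 = 0.0003 s.
t_prop = 1040000/300000000 = 0.00346667 s; RTT = 0.00693333 s.
Cycle = t_tx + RTT = 0.00723333 s.
Utilization = t_tx / cycle = 0.0003/0.00723333 = 4.15 %.

4.15 %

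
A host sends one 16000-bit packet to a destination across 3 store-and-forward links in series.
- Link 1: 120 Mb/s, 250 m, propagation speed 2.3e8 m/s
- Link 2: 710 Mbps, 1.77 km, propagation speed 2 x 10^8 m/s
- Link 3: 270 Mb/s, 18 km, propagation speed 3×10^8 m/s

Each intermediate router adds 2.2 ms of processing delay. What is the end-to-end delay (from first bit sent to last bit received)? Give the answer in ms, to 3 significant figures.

4.69 ms

Transmission delays (L/R per hop): 0.133333, 0.0225352, 0.0592593 ms; sum = 0.215128 ms.
Propagation delays (d/s per hop): 0.00108696, 0.00885, 0.06 ms; sum = 0.069937 ms.
Processing at 2 router(s): 2 × 2.2 ms = 4.4 ms.
End-to-end = 4.69 ms.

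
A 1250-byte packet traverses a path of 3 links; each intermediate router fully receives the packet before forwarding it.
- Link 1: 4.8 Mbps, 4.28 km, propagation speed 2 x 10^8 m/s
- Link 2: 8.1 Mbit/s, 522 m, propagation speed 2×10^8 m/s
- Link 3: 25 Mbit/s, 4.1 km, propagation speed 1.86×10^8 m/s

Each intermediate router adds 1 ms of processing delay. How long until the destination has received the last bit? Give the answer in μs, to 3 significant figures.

5760 μs

L = 1250 × 8 = 10000 bits.
Transmission delays (L/R per hop): 2083.33, 1234.57, 400 μs; sum = 3717.9 μs.
Propagation delays (d/s per hop): 21.4, 2.61, 22.043 μs; sum = 46.053 μs.
Processing at 2 router(s): 2 × 1 ms = 2000 μs.
End-to-end = 5760 μs.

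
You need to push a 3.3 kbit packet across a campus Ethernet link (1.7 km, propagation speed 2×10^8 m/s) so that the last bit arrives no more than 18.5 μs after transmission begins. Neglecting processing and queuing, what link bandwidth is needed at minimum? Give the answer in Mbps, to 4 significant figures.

330.0 Mbps

Propagation delay = 1700 / 200000000 = 8.5 μs.
Transmission budget = 18.5 − 8.5 = 10 μs.
R ≥ L / t_tx = 3300 bits / 1e-05 s = 330.0 Mbps.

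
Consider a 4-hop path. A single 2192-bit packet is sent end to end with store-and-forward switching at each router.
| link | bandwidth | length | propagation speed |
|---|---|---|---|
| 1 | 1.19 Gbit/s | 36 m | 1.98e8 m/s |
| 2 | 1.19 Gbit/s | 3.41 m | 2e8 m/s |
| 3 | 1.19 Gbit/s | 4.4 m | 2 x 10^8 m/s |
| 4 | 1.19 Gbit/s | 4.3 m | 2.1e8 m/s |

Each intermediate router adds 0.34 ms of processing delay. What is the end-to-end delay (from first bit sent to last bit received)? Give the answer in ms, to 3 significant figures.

1.03 ms

Transmission delay per hop = L/R = 2192/1190000000 = 0.00184202 ms; 4 hops → 0.00736807 ms.
Propagation delays (d/s per hop): 0.000181818, 1.705e-05, 2.2e-05, 2.04762e-05 ms; sum = 0.000241344 ms.
Processing at 3 router(s): 3 × 0.34 ms = 1.02 ms.
End-to-end = 1.03 ms.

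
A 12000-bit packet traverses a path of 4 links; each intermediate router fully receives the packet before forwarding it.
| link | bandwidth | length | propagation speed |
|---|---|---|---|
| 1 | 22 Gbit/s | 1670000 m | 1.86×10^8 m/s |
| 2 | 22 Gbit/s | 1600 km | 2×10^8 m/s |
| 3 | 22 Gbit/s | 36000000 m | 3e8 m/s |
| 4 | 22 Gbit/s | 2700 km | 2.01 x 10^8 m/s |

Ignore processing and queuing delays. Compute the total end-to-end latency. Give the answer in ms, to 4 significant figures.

Transmission delay per hop = L/R = 12000/22000000000 = 0.000545455 ms; 4 hops → 0.00218182 ms.
Propagation delays (d/s per hop): 8.97849, 8, 120, 13.4328 ms; sum = 150.411 ms.
End-to-end = 150.4 ms.

150.4 ms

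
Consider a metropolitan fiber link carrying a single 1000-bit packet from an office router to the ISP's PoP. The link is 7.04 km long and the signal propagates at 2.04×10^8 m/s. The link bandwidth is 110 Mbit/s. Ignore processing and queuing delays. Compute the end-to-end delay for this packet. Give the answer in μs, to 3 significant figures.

43.6 μs

Transmission delay = L/R = 1000 / 110000000 = 9.09091 μs.
Propagation delay = d/s = 7040 m / 204000000 m/s = 34.5098 μs.
Total = 43.6 μs.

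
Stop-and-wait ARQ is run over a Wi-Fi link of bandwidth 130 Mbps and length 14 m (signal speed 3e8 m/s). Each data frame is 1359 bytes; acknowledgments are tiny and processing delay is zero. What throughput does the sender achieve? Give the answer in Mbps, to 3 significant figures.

130 Mbps

t_tx = L/R = 10872/130000000 = 8.36308e-05 s.
t_prop = 14/300000000 = 4.66667e-08 s; RTT = 9.33333e-08 s.
Cycle = t_tx + RTT = 8.37241e-05 s.
Throughput = L / cycle = 10872 / 8.37241e-05 = 130 Mbps.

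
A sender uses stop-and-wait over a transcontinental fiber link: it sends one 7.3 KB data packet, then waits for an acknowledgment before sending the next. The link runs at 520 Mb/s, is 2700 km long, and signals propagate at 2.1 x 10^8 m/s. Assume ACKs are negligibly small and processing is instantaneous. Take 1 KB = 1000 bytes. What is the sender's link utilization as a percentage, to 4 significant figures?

0.4349 %

t_tx = L/R = 58400/520000000 = 0.000112308 s.
t_prop = 2700000/210000000 = 0.0128571 s; RTT = 0.0257143 s.
Cycle = t_tx + RTT = 0.0258266 s.
Utilization = t_tx / cycle = 0.000112308/0.0258266 = 0.4349 %.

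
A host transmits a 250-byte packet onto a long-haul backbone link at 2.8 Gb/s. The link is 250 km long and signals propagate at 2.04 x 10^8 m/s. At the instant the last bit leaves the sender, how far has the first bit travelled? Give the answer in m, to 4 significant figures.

145.7 m

t_tx = L/R = 2000/2800000000 = 7.14286e-07 s.
Distance = s × t_tx = 204000000 × 7.14286e-07 = 145.7 m.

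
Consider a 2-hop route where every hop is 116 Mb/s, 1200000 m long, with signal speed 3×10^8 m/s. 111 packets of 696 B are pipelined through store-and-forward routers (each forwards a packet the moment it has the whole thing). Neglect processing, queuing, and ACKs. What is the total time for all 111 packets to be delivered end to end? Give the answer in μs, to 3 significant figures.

13400 μs

Per-hop transmission t_tx = L/R = 5568/116000000 = 48 μs.
Per-hop propagation t_prop = 1200000/300000000 = 4000 μs.
Pipeline fill: first packet needs 2·t_tx to clear all hops; remaining 110 packets each add one t_tx.
Total = (2+111-1)·t_tx + 2·t_prop = 112·48 + 2·4000 = 13400 μs.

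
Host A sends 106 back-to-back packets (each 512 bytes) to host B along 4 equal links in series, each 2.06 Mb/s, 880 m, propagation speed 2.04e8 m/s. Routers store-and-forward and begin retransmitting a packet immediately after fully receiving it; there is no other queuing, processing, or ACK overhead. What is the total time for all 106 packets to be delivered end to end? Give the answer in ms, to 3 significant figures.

Per-hop transmission t_tx = L/R = 4096/2060000 = 1.98835 ms.
Per-hop propagation t_prop = 880/204000000 = 0.00431373 ms.
Pipeline fill: first packet needs 4·t_tx to clear all hops; remaining 105 packets each add one t_tx.
Total = (4+106-1)·t_tx + 4·t_prop = 109·1.98835 + 4·0.00431373 = 217 ms.

217 ms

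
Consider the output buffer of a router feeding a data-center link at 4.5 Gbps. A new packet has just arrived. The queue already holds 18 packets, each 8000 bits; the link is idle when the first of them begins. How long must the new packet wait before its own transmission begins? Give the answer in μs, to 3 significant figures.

32.0 μs

Each queued packet: L/R = 8000/4500000000 = 1.77778 μs.
18 queued → 32 μs.
Queuing delay = 32.0 μs.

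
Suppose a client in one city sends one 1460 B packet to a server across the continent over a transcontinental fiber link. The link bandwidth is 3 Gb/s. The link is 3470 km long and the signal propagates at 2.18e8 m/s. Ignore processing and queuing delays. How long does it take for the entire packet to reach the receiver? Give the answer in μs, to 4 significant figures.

15920 μs

L = 1460 × 8 = 11680 bits.
Transmission delay = L/R = 11680 / 3000000000 = 3.89333 μs.
Propagation delay = d/s = 3470000 m / 2.18e+08 m/s = 15917.4 μs.
Total = 15920 μs.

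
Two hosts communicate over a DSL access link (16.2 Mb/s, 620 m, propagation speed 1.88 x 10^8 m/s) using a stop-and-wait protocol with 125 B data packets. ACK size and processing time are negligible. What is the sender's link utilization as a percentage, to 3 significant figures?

t_tx = L/R = 1000/16200000 = 6.17284e-05 s.
t_prop = 620/188000000 = 3.29787e-06 s; RTT = 6.59574e-06 s.
Cycle = t_tx + RTT = 6.83241e-05 s.
Utilization = t_tx / cycle = 6.17284e-05/6.83241e-05 = 90.3 %.

90.3 %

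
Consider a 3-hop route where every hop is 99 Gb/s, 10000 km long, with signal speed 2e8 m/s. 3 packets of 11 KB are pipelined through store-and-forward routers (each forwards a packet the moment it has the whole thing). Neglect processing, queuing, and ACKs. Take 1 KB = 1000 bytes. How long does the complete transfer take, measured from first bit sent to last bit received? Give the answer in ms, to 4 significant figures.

Per-hop transmission t_tx = L/R = 88000/99000000000 = 0.000888889 ms.
Per-hop propagation t_prop = 10000000/200000000 = 50 ms.
Pipeline fill: first packet needs 3·t_tx to clear all hops; remaining 2 packets each add one t_tx.
Total = (3+3-1)·t_tx + 3·t_prop = 5·0.000888889 + 3·50 = 150.0 ms.

150.0 ms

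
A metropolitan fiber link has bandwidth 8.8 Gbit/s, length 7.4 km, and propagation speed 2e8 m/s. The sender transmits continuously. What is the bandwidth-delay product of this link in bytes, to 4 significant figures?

Propagation delay = 7400 / 200000000 = 3.7e-05 s.
BDP = R × t_prop = 8800000000 × 3.7e-05 = 325600 bits.
In bytes: 325600/8 = 40700 bytes.

40700 bytes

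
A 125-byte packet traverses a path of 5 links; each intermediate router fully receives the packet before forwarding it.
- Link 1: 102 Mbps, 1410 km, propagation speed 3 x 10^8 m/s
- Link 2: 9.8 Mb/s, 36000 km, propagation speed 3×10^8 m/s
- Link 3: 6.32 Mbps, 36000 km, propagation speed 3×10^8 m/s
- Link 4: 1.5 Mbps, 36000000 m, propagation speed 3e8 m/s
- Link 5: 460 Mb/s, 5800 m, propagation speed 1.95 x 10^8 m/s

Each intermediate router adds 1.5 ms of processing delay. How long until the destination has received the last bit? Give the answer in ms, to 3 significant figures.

372 ms

L = 125 × 8 = 1000 bits.
Transmission delays (L/R per hop): 0.00980392, 0.102041, 0.158228, 0.666667, 0.00217391 ms; sum = 0.938913 ms.
Propagation delays (d/s per hop): 4.7, 120, 120, 120, 0.0297436 ms; sum = 364.73 ms.
Processing at 4 router(s): 4 × 1.5 ms = 6 ms.
End-to-end = 372 ms.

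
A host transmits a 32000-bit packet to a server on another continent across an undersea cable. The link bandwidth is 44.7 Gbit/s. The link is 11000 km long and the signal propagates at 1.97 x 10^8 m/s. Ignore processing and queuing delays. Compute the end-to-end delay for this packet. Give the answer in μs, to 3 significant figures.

Transmission delay = L/R = 32000 / 44700000000 = 0.715884 μs.
Propagation delay = d/s = 11000000 m / 197000000 m/s = 55837.6 μs.
Total = 55800 μs.

55800 μs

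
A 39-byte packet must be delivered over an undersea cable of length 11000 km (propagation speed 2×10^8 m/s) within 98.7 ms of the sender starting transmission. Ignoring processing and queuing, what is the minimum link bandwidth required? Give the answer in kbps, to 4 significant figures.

7.140 kbps

L = 312 bits.
Propagation delay = 11000000 / 200000000 = 55 ms.
Transmission budget = 98.7 − 55 = 43.7 ms.
R ≥ L / t_tx = 312 bits / 0.0437 s = 7.140 kbps.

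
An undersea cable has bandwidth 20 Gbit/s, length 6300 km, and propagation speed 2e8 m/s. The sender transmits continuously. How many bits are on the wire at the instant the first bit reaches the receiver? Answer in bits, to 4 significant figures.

630000000 bits

Propagation delay = 6300000 / 200000000 = 0.0315 s.
BDP = R × t_prop = 20000000000 × 0.0315 = 630000000 bits.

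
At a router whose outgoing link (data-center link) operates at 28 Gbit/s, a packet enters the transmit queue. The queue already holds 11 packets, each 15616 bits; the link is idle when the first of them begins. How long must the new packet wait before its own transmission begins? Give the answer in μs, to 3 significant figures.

6.13 μs

Each queued packet: L/R = 15616/28000000000 = 0.557714 μs.
11 queued → 6.13486 μs.
Queuing delay = 6.13 μs.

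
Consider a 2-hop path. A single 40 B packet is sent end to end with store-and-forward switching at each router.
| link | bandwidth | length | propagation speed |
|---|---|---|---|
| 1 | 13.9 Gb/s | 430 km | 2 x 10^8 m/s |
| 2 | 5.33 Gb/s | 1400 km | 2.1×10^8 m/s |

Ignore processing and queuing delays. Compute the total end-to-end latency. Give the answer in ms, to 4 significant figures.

L = 40 × 8 = 320 bits.
Transmission delays (L/R per hop): 2.30216e-05, 6.00375e-05 ms; sum = 8.30591e-05 ms.
Propagation delays (d/s per hop): 2.15, 6.66667 ms; sum = 8.81667 ms.
End-to-end = 8.817 ms.

8.817 ms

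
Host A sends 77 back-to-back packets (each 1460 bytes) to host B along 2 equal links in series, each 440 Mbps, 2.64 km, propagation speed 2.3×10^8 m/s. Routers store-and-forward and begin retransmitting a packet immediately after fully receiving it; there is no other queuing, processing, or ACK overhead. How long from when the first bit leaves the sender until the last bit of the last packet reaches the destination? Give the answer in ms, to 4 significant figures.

Per-hop transmission t_tx = L/R = 11680/440000000 = 0.0265455 ms.
Per-hop propagation t_prop = 2640/2.3e+08 = 0.0114783 ms.
Pipeline fill: first packet needs 2·t_tx to clear all hops; remaining 76 packets each add one t_tx.
Total = (2+77-1)·t_tx + 2·t_prop = 78·0.0265455 + 2·0.0114783 = 2.094 ms.

2.094 ms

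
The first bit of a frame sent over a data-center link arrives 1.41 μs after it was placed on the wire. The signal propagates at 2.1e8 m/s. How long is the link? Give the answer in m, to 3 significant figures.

d = s × t_prop = 210000000 × 1.41e-06 = 296 m.

296 m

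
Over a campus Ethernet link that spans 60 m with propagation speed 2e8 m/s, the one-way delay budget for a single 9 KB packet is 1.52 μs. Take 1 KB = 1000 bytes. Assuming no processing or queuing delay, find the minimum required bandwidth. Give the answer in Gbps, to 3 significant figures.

L = 72000 bits.
Propagation delay = 60 / 200000000 = 0.3 μs.
Transmission budget = 1.52 − 0.3 = 1.22 μs.
R ≥ L / t_tx = 72000 bits / 1.22e-06 s = 59.0 Gbps.

59.0 Gbps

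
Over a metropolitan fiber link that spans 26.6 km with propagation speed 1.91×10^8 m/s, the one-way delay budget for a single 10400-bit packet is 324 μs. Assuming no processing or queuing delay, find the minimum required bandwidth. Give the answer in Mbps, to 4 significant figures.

Propagation delay = 26600 / 191000000 = 139.267 μs.
Transmission budget = 324 − 139.267 = 184.733 μs.
R ≥ L / t_tx = 10400 bits / 0.000184733 s = 56.30 Mbps.

56.30 Mbps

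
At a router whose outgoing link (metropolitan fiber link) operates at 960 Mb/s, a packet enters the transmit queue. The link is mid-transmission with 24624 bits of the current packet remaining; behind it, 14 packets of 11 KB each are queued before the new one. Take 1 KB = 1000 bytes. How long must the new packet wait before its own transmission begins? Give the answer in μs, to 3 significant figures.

1310 μs

Each queued packet: L/R = 88000/960000000 = 91.6667 μs.
14 queued → 1283.33 μs.
Plus remaining 24624 bits of current packet: 25.65 μs.
Queuing delay = 1310 μs.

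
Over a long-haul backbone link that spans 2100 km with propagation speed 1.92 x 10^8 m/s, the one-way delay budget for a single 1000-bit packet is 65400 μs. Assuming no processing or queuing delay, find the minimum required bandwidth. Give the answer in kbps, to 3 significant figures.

Propagation delay = 2100000 / 192000000 = 10937.5 μs.
Transmission budget = 65400 − 10937.5 = 54462.5 μs.
R ≥ L / t_tx = 1000 bits / 0.0544625 s = 18.4 kbps.

18.4 kbps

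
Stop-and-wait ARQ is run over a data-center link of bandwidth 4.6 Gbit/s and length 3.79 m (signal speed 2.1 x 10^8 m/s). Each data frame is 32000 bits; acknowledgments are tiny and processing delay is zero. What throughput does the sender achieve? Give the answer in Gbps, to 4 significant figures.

t_tx = L/R = 32000/4600000000 = 6.95652e-06 s.
t_prop = 3.79/210000000 = 1.80476e-08 s; RTT = 3.60952e-08 s.
Cycle = t_tx + RTT = 6.99262e-06 s.
Throughput = L / cycle = 32000 / 6.99262e-06 = 4.576 Gbps.

4.576 Gbps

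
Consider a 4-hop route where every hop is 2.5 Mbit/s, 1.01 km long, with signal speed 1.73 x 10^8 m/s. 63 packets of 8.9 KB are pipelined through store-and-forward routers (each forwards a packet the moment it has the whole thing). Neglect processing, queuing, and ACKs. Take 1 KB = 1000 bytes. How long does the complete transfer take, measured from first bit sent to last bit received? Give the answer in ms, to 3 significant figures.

Per-hop transmission t_tx = L/R = 71200/2500000 = 28.48 ms.
Per-hop propagation t_prop = 1010/173000000 = 0.00583815 ms.
Pipeline fill: first packet needs 4·t_tx to clear all hops; remaining 62 packets each add one t_tx.
Total = (4+63-1)·t_tx + 4·t_prop = 66·28.48 + 4·0.00583815 = 1880 ms.

1880 ms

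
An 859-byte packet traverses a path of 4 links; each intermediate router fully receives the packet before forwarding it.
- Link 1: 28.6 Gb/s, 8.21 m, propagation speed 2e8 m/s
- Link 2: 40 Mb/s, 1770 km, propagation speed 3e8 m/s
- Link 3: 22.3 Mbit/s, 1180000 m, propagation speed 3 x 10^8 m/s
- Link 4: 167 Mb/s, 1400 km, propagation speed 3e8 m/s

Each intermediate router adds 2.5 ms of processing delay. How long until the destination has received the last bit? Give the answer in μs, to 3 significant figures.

L = 859 × 8 = 6872 bits.
Transmission delays (L/R per hop): 0.24028, 171.8, 308.161, 41.1497 μs; sum = 521.351 μs.
Propagation delays (d/s per hop): 0.04105, 5900, 3933.33, 4666.67 μs; sum = 14500 μs.
Processing at 3 router(s): 3 × 2.5 ms = 7500 μs.
End-to-end = 22500 μs.

22500 μs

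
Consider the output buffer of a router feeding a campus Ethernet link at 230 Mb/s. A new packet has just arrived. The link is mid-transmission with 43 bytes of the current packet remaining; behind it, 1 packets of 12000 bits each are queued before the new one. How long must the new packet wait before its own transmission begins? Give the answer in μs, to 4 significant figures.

Each queued packet: L/R = 12000/230000000 = 52.1739 μs.
1 queued → 52.1739 μs.
Plus remaining 344 bits of current packet: 1.49565 μs.
Queuing delay = 53.67 μs.

53.67 μs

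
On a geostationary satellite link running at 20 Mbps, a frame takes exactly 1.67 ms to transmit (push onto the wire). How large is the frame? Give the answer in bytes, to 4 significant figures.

4175 bytes

L = R × t_tx = 20000000 b/s × 0.00167 s = 33400 bits.
In bytes: 33400 / 8 = 4175 bytes.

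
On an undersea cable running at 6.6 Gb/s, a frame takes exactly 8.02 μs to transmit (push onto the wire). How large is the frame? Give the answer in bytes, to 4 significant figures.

6617 bytes

L = R × t_tx = 6600000000 b/s × 8.02e-06 s = 52932 bits.
In bytes: 52932 / 8 = 6617 bytes.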